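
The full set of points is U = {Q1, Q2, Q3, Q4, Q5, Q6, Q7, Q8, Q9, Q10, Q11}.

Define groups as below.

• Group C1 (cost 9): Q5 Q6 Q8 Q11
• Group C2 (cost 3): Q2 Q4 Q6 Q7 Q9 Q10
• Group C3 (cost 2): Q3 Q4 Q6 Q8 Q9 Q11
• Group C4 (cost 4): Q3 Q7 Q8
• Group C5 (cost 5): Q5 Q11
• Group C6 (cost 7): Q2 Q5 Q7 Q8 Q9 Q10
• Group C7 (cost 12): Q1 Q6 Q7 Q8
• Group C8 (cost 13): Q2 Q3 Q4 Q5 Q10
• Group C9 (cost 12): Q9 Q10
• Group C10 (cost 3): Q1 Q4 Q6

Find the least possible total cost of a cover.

C3, C6, C10 together cover every point (C3 ∪ C6 ∪ C10 = {Q1, Q2, Q3, Q4, Q5, Q6, Q7, Q8, Q9, Q10, Q11}); total cost 2 + 7 + 3 = 12.
The greedy pick C3, C2, C10, C5 costs 13; no covering selection beats 12.

12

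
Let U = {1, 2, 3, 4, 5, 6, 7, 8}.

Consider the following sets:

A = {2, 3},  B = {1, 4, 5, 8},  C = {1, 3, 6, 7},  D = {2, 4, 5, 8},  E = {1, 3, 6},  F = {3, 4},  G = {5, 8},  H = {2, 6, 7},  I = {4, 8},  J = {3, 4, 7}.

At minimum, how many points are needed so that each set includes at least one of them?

3

T = {2, 3, 8} meets every set (each contains at least one member of T), and |T| = 3.
The sets F, G, H are pairwise disjoint, so any hitting set needs a separate point for each — at least 3. Hence 3 is optimal.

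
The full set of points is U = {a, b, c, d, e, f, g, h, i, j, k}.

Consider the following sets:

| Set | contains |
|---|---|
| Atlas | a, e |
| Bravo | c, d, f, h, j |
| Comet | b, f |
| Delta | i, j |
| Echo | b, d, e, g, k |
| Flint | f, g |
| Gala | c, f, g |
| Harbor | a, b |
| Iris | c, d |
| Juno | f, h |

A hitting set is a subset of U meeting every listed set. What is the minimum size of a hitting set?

T = {a, d, f, j} meets every set (each contains at least one member of T), and |T| = 4.
The sets Delta, Harbor, Iris, Juno are pairwise disjoint, so any hitting set needs a separate point for each — at least 4. Hence 4 is optimal.

4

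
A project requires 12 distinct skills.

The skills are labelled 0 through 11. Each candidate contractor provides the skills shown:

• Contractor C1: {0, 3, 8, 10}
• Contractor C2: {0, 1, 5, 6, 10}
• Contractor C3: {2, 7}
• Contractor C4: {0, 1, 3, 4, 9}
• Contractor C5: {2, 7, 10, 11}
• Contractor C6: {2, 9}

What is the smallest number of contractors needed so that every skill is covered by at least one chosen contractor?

4

C1 and C2 and C4 and C5 together: C1 ∪ C2 ∪ C4 ∪ C5 = {0, 1, 2, 3, 4, 5, 6, 7, 8, 9, 10, 11} — every skill is covered.
Only C2 contains 5, so C2 is forced; the remaining 7 skills need at least 3 more contractors (each remaining contractor adds at most 3) — so at least 4 contractors are needed, and 4 is optimal.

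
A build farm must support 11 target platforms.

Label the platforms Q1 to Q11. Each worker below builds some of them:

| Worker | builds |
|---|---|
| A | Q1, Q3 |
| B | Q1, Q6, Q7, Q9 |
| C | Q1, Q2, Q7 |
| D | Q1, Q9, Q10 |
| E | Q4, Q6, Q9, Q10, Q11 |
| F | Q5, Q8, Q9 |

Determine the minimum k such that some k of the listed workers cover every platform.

Take {A, C, E, F}. Their union is {Q1, Q2, Q3, Q4, Q5, Q6, Q7, Q8, Q9, Q10, Q11}, which is all 11 platforms.
No 3 of the 6 workers cover everything (all 20 combinations miss at least one platform), so 4 is optimal.

4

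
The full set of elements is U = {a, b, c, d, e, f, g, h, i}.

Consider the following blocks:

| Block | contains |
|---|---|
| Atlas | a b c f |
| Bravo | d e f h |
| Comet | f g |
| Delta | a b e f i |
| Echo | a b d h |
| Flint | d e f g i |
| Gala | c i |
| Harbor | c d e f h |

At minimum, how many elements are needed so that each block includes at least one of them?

The 3 elements {b, c, f} hit every block.
The blocks Comet, Echo, Gala are pairwise disjoint, so any hitting set needs a separate element for each — at least 3. Hence 3 is optimal.

3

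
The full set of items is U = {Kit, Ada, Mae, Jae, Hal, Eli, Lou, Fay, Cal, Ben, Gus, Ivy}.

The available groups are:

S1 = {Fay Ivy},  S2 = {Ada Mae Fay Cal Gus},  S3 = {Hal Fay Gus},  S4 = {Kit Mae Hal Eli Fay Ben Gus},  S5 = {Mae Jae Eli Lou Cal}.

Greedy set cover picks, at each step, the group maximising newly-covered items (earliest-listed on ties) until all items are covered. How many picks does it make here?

4

Greedy: pick S4 (covers 7 new) → pick S5 (covers 3 new) → pick S1 (covers 1 new) → pick S2 (covers 1 new). Total picks: 4.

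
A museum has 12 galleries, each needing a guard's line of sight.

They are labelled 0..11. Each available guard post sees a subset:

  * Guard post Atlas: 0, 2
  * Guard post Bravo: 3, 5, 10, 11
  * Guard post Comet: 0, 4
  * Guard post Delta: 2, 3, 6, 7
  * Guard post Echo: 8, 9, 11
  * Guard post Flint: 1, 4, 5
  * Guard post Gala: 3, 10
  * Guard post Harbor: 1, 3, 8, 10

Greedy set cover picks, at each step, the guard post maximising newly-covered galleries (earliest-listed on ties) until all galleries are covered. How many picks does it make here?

5

Greedy: pick Bravo (covers 4 new) → pick Delta (covers 3 new) → pick Comet (covers 2 new) → pick Echo (covers 2 new) → pick Flint (covers 1 new). Total picks: 5.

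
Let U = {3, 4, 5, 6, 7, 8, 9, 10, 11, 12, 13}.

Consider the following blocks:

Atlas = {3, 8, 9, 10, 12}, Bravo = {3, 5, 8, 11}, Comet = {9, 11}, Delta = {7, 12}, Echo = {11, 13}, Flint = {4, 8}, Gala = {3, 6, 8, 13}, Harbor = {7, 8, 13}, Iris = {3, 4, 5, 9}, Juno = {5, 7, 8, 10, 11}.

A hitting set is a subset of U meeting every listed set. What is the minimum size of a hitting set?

4

The 4 elements {7, 8, 9, 13} hit every block.
No choice of 3 elements meets every block, so 4 is the minimum.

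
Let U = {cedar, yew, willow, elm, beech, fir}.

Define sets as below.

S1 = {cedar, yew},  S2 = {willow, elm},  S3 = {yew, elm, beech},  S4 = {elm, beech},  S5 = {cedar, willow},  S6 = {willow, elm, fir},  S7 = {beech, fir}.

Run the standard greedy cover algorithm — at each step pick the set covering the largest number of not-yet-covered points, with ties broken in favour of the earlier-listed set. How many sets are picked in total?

3

Greedy: pick S3 (covers 3 new) → pick S5 (covers 2 new) → pick S6 (covers 1 new). Total picks: 3.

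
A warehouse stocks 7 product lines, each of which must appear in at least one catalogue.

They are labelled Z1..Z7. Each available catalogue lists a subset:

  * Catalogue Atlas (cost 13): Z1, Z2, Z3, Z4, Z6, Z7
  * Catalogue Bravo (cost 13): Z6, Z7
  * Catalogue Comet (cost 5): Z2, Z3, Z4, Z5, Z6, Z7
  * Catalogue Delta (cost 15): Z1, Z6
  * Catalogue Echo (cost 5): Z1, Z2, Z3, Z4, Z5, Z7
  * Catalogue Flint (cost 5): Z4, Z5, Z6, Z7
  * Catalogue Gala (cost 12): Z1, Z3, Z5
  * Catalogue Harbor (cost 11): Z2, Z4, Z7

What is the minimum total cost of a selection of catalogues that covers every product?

Echo, Flint together cover every product (Echo ∪ Flint = {Z1, Z2, Z3, Z4, Z5, Z6, Z7}); total cost 5 + 5 = 10.
No covering selection has total cost below 10.

10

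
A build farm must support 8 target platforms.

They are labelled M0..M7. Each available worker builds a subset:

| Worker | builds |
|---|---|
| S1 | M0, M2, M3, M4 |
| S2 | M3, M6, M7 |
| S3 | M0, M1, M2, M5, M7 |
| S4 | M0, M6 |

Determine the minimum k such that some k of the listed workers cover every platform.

Take {S1, S2, S3}. Their union is {M0, M1, M2, M3, M4, M5, M6, M7}, which is all 8 platforms.
Only S3 contains M1, so S3 is forced; the remaining 3 platforms need at least 2 more workers (each remaining worker adds at most 2) — so at least 3 workers are needed, and 3 is optimal.

3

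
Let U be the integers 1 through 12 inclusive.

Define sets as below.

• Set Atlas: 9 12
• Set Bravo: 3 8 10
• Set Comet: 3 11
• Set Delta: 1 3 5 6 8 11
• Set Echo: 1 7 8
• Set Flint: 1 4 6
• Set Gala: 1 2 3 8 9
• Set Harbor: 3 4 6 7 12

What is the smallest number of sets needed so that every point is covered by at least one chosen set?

Take {Bravo, Delta, Gala, Harbor}. Their union is {1, 2, 3, 4, 5, 6, 7, 8, 9, 10, 11, 12}, which is all 12 points.
Only Bravo contains 10, so Bravo is forced; the remaining 9 points need at least 3 more sets (each remaining set adds at most 4) — so at least 4 sets are needed, and 4 is optimal.

4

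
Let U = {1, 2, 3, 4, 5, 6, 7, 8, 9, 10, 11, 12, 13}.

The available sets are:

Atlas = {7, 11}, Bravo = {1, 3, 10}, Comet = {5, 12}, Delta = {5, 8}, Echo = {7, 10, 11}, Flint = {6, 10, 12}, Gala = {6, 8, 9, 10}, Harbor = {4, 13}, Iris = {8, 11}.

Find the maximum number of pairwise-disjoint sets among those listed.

4

Atlas, Bravo, Comet, Harbor are pairwise disjoint (Atlas={7,11}; Bravo={1,3,10}; Comet={5,12}; Harbor={4,13}).
Every remaining set overlaps one of these, and no 5 of the listed sets are pairwise disjoint, so 4 is the maximum.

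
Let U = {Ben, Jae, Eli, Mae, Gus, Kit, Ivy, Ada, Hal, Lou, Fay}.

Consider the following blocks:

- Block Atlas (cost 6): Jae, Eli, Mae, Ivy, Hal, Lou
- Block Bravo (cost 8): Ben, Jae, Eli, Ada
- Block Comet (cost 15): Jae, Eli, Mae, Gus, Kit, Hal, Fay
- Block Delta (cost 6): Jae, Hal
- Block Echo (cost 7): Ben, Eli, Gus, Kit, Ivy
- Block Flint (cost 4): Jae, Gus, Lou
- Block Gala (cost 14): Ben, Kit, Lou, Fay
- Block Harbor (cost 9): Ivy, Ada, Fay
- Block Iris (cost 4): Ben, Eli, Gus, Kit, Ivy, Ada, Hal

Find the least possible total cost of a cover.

Atlas, Harbor, Iris together cover every point (Atlas ∪ Harbor ∪ Iris = {Ben, Jae, Eli, Mae, Gus, Kit, Ivy, Ada, Hal, Lou, Fay}); total cost 6 + 9 + 4 = 19.
No covering selection has total cost below 19.

19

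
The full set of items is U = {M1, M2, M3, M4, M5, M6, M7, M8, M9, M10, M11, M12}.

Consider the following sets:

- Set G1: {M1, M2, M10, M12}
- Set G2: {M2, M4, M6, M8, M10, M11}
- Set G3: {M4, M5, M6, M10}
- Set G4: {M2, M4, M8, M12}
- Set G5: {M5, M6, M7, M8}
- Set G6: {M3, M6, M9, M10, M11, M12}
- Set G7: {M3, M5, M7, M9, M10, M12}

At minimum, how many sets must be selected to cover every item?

Take {G1, G2, G7}. Their union is {M1, M2, M3, M4, M5, M6, M7, M8, M9, M10, M11, M12}, which is all 12 items.
Only G1 contains M1, so G1 is forced; the remaining 8 items need at least 2 more sets (each remaining set adds at most 4) — so at least 3 sets are needed, and 3 is optimal.

3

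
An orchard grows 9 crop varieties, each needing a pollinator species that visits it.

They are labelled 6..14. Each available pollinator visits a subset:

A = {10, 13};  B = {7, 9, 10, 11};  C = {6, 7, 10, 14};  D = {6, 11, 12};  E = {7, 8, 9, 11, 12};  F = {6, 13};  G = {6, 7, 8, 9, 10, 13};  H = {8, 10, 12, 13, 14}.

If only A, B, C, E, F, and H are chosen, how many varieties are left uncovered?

Union of A, B, C, E, F, H = {6, 7, 8, 9, 10, 11, 12, 13, 14} — that's every variety, so 0 are uncovered.

0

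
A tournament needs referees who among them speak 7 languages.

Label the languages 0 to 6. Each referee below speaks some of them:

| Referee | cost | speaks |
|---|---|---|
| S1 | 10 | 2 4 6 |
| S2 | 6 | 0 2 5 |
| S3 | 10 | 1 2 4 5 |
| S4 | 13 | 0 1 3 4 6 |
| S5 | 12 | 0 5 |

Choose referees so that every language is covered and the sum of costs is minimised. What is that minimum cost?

S2, S4 together cover every language (S2 ∪ S4 = {0, 1, 2, 3, 4, 5, 6}); total cost 6 + 13 = 19.
No covering selection has total cost below 19.

19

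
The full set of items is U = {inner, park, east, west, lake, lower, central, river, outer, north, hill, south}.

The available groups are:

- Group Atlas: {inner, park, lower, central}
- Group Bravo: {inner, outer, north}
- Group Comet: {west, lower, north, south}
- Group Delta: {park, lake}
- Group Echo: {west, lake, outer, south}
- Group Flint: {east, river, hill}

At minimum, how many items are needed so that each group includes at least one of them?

4

H = {park, west, outer, hill} meets every group (each contains at least one member of H), and |H| = 4.
No choice of 3 items meets every group, so 4 is the minimum.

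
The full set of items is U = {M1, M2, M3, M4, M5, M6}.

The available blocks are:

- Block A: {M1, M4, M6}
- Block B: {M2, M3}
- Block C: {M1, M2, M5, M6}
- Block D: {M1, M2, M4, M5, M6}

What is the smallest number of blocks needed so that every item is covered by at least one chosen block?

B and D cover everything between them: the union {M1, M2, M3, M4, M5, M6} is all of U.
No single block has all 6 items (the largest, D, has 5), so 2 is optimal.

2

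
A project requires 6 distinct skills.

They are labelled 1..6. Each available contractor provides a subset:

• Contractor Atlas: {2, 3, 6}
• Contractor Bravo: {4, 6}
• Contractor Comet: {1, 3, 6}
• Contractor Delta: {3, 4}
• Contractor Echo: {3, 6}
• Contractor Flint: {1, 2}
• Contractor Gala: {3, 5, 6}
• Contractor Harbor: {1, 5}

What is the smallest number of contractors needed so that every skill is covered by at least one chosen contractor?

Atlas and Bravo and Harbor together: Atlas ∪ Bravo ∪ Harbor = {1, 2, 3, 4, 5, 6} — every skill is covered.
No 2 of the 8 contractors cover everything (all 28 combinations miss at least one skill), so 3 is optimal.

3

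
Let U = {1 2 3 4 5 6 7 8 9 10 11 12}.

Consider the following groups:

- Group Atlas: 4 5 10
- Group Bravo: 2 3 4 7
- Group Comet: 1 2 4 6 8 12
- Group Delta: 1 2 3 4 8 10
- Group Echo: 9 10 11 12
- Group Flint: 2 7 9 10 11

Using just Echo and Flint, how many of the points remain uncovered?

Union of Echo, Flint = {2, 7, 9, 10, 11, 12}.
Not covered: 1, 3, 4, 5, 6, 8 — 6 points.

6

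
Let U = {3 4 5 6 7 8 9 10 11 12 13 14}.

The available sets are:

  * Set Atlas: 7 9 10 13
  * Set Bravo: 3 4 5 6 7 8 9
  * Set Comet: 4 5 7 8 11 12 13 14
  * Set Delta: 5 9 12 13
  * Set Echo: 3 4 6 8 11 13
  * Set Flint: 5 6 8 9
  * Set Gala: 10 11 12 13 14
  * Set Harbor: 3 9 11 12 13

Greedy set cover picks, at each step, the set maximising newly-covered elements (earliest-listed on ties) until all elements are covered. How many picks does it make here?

Greedy: pick Comet (covers 8 new) → pick Bravo (covers 3 new) → pick Atlas (covers 1 new). Total picks: 3.
(The true minimum cover uses only 2 sets, so greedy is not optimal here.)

3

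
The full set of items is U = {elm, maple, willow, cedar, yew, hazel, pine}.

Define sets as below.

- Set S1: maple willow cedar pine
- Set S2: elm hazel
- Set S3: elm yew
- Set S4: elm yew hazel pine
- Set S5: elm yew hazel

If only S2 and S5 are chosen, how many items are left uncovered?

4

Union of S2, S5 = {elm, yew, hazel}.
Not covered: maple, willow, cedar, pine — 4 items.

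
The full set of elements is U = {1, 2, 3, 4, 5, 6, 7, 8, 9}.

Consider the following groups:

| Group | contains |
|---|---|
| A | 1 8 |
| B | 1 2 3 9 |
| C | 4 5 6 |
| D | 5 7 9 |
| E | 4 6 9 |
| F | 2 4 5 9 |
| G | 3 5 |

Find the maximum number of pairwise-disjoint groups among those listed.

A, E, G are pairwise disjoint (A={1,8}; E={4,6,9}; G={3,5}).
Every remaining group overlaps one of these, and no 4 of the listed groups are pairwise disjoint, so 3 is the maximum.

3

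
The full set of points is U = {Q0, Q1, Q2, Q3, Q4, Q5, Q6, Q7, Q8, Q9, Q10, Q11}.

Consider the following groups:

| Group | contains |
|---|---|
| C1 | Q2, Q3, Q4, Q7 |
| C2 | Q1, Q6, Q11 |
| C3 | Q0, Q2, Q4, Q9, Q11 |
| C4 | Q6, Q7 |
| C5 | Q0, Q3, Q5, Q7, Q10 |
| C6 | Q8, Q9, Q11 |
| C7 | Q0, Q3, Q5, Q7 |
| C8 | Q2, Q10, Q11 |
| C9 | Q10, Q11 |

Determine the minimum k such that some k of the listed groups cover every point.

C2 and C3 and C5 and C6 together: C2 ∪ C3 ∪ C5 ∪ C6 = {Q0, Q1, Q2, Q3, Q4, Q5, Q6, Q7, Q8, Q9, Q10, Q11} — every point is covered.
No 3 of the 9 groups cover everything (all 84 combinations miss at least one point), so 4 is optimal.

4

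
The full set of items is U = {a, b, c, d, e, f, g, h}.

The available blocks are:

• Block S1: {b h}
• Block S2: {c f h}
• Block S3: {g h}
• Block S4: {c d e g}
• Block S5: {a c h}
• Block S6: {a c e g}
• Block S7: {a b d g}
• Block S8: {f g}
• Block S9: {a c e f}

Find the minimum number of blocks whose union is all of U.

3

Take {S1, S7, S9}. Their union is {a, b, c, d, e, f, g, h}, which is all 8 items.
No 2 of the 9 blocks cover everything (all 36 combinations miss at least one item), so 3 is optimal.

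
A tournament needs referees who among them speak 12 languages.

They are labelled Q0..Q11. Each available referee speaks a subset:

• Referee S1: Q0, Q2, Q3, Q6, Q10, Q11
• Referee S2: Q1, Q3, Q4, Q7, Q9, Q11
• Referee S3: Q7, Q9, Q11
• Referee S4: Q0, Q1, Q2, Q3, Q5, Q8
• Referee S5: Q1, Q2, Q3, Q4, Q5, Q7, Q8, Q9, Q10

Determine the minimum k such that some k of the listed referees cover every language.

2

Take {S1, S5}. Their union is {Q0, Q1, Q2, Q3, Q4, Q5, Q6, Q7, Q8, Q9, Q10, Q11}, which is all 12 languages.
No single referee has all 12 languages (the largest, S5, has 9), so 2 is optimal.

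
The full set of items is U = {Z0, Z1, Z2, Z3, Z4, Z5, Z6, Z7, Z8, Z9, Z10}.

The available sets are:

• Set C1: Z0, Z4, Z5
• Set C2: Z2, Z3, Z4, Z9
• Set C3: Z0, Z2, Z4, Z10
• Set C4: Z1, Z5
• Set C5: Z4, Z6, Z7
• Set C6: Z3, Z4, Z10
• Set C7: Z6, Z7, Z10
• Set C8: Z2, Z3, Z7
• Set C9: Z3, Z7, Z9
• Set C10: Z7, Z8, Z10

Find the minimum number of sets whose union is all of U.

Take {C3, C4, C5, C9, C10}. Their union is {Z0, Z1, Z2, Z3, Z4, Z5, Z6, Z7, Z8, Z9, Z10}, which is all 11 items.
No 4 of the 10 sets cover everything (all 210 combinations miss at least one item), so 5 is optimal.

5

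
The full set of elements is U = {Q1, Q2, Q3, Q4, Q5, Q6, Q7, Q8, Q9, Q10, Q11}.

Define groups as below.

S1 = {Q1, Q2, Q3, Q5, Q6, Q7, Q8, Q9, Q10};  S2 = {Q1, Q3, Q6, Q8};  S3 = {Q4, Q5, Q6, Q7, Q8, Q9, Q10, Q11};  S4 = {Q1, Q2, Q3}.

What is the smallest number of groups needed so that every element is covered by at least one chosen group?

2

S3 and S4 together: S3 ∪ S4 = {Q1, Q2, Q3, Q4, Q5, Q6, Q7, Q8, Q9, Q10, Q11} — every element is covered.
No single group has all 11 elements (the largest, S1, has 9), so 2 is optimal.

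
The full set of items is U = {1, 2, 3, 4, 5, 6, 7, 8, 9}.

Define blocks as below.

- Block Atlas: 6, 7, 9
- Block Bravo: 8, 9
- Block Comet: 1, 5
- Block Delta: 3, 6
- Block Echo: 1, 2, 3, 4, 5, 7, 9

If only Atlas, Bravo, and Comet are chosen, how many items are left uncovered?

3

Union of Atlas, Bravo, Comet = {1, 5, 6, 7, 8, 9}.
Not covered: 2, 3, 4 — 3 items.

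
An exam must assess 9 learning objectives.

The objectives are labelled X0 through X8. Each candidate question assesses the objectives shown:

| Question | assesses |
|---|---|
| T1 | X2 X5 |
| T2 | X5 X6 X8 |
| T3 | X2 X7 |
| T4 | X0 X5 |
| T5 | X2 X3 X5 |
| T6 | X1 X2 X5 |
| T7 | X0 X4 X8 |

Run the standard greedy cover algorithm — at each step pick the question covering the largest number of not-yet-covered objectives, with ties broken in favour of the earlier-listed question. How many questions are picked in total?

Greedy: pick T2 (covers 3 new) → pick T3 (covers 2 new) → pick T7 (covers 2 new) → pick T5 (covers 1 new) → pick T6 (covers 1 new). Total picks: 5.

5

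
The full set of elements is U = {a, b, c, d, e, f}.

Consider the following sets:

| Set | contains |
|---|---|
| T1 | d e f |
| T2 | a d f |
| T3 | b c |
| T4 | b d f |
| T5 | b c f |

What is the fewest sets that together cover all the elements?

3

T1, T2, and T3 cover everything between them: the union {a, b, c, d, e, f} is all of U.
Only T2 contains a, so T2 is forced; the remaining 3 elements need at least 2 more sets (each remaining set adds at most 2) — so at least 3 sets are needed, and 3 is optimal.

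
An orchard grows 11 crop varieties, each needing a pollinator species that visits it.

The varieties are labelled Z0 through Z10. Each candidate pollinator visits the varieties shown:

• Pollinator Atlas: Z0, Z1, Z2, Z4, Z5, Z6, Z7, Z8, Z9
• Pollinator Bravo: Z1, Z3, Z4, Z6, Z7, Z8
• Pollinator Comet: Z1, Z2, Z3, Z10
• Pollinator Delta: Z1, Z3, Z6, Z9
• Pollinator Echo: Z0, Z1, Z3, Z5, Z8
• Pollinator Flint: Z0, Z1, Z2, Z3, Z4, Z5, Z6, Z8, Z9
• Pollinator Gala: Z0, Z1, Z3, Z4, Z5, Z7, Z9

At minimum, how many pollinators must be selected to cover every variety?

2

Take {Atlas, Comet}. Their union is {Z0, Z1, Z2, Z3, Z4, Z5, Z6, Z7, Z8, Z9, Z10}, which is all 11 varieties.
No single pollinator has all 11 varieties (the largest, Atlas, has 9), so 2 is optimal.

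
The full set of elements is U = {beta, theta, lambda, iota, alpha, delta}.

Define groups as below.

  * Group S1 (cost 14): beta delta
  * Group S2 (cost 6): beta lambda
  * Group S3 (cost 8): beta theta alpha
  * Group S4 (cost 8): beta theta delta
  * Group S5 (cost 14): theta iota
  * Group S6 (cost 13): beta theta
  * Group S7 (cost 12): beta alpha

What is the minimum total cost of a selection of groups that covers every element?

36

S2, S3, S4, S5 together cover every element (S2 ∪ S3 ∪ S4 ∪ S5 = {beta, theta, lambda, iota, alpha, delta}); total cost 6 + 8 + 8 + 14 = 36.
No covering selection has total cost below 36.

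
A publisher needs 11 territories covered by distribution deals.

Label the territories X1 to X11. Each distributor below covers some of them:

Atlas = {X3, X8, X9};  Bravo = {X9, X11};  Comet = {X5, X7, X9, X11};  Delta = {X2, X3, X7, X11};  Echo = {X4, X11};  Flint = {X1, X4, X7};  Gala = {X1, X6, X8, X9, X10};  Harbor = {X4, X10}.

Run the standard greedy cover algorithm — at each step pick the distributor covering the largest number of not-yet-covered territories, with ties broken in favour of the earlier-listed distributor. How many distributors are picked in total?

Greedy: pick Gala (covers 5 new) → pick Delta (covers 4 new) → pick Comet (covers 1 new) → pick Echo (covers 1 new). Total picks: 4.

4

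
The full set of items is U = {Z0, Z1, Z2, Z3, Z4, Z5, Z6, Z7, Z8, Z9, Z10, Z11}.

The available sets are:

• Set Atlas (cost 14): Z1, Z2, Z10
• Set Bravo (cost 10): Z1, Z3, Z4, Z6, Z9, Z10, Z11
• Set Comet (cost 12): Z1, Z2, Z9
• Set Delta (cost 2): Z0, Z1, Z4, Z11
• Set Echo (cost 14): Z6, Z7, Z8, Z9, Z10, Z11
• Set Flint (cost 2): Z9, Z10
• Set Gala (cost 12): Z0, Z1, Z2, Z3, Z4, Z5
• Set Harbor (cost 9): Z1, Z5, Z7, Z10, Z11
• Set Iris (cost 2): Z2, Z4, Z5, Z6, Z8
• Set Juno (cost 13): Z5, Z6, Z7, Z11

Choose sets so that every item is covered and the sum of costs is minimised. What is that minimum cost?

23

Bravo, Delta, Harbor, Iris together cover every item (Bravo ∪ Delta ∪ Harbor ∪ Iris = {Z0, Z1, Z2, Z3, Z4, Z5, Z6, Z7, Z8, Z9, Z10, Z11}); total cost 10 + 2 + 9 + 2 = 23.
The greedy pick Iris, Delta, Flint, Harbor, Bravo costs 25; no covering selection beats 23.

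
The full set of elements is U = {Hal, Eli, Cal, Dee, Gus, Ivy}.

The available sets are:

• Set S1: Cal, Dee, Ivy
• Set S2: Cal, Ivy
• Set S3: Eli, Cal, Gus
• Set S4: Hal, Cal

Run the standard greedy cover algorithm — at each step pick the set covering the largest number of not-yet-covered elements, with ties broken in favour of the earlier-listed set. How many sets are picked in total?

3

Greedy: pick S1 (covers 3 new) → pick S3 (covers 2 new) → pick S4 (covers 1 new). Total picks: 3.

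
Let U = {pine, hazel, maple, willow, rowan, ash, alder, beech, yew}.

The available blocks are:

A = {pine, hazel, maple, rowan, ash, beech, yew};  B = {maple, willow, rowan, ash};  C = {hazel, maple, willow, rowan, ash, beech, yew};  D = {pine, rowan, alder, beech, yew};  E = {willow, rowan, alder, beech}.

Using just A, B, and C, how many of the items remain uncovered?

Union of A, B, C = {pine, hazel, maple, willow, rowan, ash, beech, yew}.
Not covered: alder — 1 item.

1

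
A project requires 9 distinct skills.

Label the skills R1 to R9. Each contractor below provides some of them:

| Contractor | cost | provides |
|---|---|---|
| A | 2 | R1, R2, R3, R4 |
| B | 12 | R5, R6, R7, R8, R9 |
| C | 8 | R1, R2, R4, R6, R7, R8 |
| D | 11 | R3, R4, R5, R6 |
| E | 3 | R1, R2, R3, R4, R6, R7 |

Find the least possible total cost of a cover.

A, B together cover every skill (A ∪ B = {R1, R2, R3, R4, R5, R6, R7, R8, R9}); total cost 2 + 12 = 14.
The greedy pick A, E, B costs 17; no covering selection beats 14.

14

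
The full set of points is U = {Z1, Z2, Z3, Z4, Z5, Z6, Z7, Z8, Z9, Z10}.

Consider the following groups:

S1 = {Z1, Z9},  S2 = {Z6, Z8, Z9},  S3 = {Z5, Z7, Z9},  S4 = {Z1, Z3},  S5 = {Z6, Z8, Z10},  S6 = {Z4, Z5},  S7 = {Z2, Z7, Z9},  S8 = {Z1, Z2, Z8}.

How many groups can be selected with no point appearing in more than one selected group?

S4, S5, S6, S7 are pairwise disjoint (S4={Z1,Z3}; S5={Z6,Z8,Z10}; S6={Z4,Z5}; S7={Z2,Z7,Z9}).
Every remaining group overlaps one of these, and no 5 of the listed groups are pairwise disjoint, so 4 is the maximum.

4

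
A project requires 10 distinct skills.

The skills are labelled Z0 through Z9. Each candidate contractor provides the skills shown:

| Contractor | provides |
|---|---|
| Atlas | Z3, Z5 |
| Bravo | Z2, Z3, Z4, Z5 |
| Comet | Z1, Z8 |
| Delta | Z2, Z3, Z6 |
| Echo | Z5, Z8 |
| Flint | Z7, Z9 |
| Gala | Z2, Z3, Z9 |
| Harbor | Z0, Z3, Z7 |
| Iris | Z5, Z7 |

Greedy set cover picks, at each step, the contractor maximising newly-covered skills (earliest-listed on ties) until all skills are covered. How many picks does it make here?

Greedy: pick Bravo (covers 4 new) → pick Comet (covers 2 new) → pick Flint (covers 2 new) → pick Delta (covers 1 new) → pick Harbor (covers 1 new). Total picks: 5.

5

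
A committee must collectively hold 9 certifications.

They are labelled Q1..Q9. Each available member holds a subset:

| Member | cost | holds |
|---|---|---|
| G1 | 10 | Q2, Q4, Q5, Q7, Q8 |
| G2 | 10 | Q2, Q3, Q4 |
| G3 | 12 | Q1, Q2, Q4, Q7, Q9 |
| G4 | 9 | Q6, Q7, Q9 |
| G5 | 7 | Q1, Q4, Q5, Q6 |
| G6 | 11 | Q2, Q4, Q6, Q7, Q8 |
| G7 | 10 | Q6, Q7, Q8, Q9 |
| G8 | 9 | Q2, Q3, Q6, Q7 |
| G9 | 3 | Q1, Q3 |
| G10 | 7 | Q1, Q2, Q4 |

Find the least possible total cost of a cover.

22

G1, G4, G9 together cover every certification (G1 ∪ G4 ∪ G9 = {Q1, Q2, Q3, Q4, Q5, Q6, Q7, Q8, Q9}); total cost 10 + 9 + 3 = 22.
No covering selection has total cost below 22.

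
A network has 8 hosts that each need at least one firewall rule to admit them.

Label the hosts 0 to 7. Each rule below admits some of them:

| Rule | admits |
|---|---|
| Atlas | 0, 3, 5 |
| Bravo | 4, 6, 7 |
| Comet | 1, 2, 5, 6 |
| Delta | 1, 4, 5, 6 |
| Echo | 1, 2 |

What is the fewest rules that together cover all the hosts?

3

Take {Atlas, Bravo, Echo}. Their union is {0, 1, 2, 3, 4, 5, 6, 7}, which is all 8 hosts.
Only Atlas contains 0, so Atlas is forced; the remaining 5 hosts need at least 2 more rules (each remaining rule adds at most 3) — so at least 3 rules are needed, and 3 is optimal.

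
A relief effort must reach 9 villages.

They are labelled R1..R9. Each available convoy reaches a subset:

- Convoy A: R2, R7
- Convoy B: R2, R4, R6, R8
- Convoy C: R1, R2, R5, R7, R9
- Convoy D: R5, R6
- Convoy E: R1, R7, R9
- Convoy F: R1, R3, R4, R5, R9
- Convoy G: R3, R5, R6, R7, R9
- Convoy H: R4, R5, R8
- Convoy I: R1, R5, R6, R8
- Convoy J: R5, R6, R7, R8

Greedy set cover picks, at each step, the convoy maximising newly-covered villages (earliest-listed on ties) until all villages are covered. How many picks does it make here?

Greedy: pick C (covers 5 new) → pick B (covers 3 new) → pick F (covers 1 new). Total picks: 3.

3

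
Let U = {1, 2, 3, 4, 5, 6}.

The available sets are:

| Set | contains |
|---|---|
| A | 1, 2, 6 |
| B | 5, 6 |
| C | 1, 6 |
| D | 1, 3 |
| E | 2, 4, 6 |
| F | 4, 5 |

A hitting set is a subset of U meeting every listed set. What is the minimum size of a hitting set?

3

The 3 points {3, 4, 6} hit every set.
No choice of 2 points meets every set, so 3 is the minimum.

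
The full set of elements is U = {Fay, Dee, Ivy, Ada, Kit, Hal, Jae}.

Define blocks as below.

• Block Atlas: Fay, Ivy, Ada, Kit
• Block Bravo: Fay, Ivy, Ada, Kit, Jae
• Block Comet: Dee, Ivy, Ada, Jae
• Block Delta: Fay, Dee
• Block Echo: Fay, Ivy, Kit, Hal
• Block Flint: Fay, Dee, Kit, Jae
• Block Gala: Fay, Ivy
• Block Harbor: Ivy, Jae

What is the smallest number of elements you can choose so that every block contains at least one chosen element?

H = {Fay, Ivy} meets every block (each contains at least one member of H), and |H| = 2.
The blocks Delta, Harbor are pairwise disjoint, so any hitting set needs a separate element for each — at least 2. Hence 2 is optimal.

2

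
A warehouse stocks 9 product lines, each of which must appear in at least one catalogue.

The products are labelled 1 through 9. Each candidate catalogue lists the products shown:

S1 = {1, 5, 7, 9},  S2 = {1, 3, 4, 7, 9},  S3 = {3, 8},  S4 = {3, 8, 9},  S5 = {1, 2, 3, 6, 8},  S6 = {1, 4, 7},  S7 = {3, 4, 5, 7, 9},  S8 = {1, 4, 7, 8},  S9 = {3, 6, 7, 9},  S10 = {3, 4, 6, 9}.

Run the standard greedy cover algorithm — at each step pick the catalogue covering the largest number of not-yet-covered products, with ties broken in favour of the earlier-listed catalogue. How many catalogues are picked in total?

3

Greedy: pick S2 (covers 5 new) → pick S5 (covers 3 new) → pick S1 (covers 1 new). Total picks: 3.
(The true minimum cover uses only 2 catalogues, so greedy is not optimal here.)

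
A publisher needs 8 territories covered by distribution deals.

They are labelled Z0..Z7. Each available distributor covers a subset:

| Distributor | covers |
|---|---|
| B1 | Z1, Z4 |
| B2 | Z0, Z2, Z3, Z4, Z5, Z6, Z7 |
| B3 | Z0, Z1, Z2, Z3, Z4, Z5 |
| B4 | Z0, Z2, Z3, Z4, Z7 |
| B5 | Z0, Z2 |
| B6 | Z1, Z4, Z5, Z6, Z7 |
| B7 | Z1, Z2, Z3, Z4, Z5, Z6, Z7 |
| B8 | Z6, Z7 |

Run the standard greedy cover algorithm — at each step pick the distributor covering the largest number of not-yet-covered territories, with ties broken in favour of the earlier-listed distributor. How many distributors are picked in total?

2

Greedy: pick B2 (covers 7 new) → pick B1 (covers 1 new). Total picks: 2.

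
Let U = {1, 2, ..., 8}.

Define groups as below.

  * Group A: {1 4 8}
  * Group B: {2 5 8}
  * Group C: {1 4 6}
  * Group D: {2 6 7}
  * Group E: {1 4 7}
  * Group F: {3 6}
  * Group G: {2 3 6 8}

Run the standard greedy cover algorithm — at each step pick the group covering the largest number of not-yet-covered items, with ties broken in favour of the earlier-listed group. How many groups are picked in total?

Greedy: pick G (covers 4 new) → pick E (covers 3 new) → pick B (covers 1 new). Total picks: 3.

3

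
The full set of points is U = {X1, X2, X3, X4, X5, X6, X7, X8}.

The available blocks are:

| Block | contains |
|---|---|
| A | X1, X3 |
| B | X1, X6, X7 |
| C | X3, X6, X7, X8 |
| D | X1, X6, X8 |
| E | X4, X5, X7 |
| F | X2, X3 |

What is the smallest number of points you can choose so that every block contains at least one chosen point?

3

The 3 points {X1, X3, X5} hit every block.
The blocks D, E, F are pairwise disjoint, so any hitting set needs a separate point for each — at least 3. Hence 3 is optimal.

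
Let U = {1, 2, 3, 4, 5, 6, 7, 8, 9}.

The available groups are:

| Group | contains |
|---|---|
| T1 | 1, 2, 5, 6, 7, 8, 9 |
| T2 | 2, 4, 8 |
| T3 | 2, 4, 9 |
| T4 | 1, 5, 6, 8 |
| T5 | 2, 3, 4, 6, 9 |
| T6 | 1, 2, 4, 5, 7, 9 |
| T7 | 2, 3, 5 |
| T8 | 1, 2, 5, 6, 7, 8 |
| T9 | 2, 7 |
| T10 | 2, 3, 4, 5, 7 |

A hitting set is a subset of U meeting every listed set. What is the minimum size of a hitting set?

2

H = {1, 2} meets every group (each contains at least one member of H), and |H| = 2.
The groups T3, T4 are pairwise disjoint, so any hitting set needs a separate point for each — at least 2. Hence 2 is optimal.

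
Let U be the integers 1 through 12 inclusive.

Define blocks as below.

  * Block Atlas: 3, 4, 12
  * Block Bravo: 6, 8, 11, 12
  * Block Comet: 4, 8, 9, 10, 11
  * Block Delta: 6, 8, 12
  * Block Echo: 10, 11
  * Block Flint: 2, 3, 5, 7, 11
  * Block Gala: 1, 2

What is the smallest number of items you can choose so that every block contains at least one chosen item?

3

The 3 items {2, 11, 12} hit every block.
The blocks Delta, Echo, Gala are pairwise disjoint, so any hitting set needs a separate item for each — at least 3. Hence 3 is optimal.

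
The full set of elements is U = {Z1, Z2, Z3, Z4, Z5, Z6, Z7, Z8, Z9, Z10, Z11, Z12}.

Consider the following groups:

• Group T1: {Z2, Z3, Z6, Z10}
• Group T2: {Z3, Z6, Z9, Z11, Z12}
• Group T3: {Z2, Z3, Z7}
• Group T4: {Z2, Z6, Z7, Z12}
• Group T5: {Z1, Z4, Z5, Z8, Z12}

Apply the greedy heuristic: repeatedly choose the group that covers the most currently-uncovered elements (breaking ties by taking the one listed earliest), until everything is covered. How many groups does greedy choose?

4

Greedy: pick T2 (covers 5 new) → pick T5 (covers 4 new) → pick T1 (covers 2 new) → pick T3 (covers 1 new). Total picks: 4.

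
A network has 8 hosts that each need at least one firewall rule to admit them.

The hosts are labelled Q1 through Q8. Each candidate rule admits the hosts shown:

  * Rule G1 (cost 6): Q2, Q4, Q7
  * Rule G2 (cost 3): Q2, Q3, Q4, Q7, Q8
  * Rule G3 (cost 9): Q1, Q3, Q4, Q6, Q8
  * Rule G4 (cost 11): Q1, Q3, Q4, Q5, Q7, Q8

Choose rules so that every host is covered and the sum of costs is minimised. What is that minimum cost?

23

G2, G3, G4 together cover every host (G2 ∪ G3 ∪ G4 = {Q1, Q2, Q3, Q4, Q5, Q6, Q7, Q8}); total cost 3 + 9 + 11 = 23.
No covering selection has total cost below 23.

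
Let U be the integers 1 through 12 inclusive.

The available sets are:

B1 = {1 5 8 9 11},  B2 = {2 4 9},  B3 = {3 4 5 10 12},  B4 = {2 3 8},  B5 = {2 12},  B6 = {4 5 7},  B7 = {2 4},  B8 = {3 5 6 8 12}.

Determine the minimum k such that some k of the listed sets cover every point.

5

Take {B1, B2, B3, B6, B8}. Their union is {1, 2, 3, 4, 5, 6, 7, 8, 9, 10, 11, 12}, which is all 12 points.
No 4 of the 8 sets cover everything (all 70 combinations miss at least one point), so 5 is optimal.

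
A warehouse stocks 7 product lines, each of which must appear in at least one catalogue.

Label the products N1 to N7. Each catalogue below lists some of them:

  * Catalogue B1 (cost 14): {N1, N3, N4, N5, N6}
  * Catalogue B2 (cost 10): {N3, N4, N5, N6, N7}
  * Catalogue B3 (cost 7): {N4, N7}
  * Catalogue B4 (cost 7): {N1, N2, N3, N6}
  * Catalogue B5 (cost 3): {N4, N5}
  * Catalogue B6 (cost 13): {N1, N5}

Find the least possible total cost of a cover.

B2, B4 together cover every product (B2 ∪ B4 = {N1, N2, N3, N4, N5, N6, N7}); total cost 10 + 7 = 17.
No covering selection has total cost below 17.

17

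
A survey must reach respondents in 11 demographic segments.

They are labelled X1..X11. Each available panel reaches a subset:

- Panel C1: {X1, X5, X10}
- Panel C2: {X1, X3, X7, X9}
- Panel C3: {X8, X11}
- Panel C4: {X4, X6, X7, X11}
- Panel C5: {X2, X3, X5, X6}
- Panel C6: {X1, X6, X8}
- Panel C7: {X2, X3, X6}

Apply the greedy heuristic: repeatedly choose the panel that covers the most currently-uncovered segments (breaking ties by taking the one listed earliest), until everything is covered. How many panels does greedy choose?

Greedy: pick C2 (covers 4 new) → pick C4 (covers 3 new) → pick C1 (covers 2 new) → pick C3 (covers 1 new) → pick C5 (covers 1 new). Total picks: 5.

5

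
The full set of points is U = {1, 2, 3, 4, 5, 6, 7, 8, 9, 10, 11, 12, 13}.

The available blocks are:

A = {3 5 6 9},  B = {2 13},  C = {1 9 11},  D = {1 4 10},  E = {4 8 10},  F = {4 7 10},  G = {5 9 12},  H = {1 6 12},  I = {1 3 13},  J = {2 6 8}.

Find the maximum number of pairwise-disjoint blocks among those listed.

4

F, G, I, J are pairwise disjoint (F={4,7,10}; G={5,9,12}; I={1,3,13}; J={2,6,8}).
Every remaining block overlaps one of these, and no 5 of the listed blocks are pairwise disjoint, so 4 is the maximum.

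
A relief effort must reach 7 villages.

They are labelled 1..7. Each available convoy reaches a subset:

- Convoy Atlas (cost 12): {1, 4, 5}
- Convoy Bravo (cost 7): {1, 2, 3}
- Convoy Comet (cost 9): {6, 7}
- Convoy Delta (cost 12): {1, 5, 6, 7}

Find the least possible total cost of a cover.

Atlas, Bravo, Comet together cover every village (Atlas ∪ Bravo ∪ Comet = {1, 2, 3, 4, 5, 6, 7}); total cost 12 + 7 + 9 = 28.
The greedy pick Bravo, Delta, Atlas costs 31; no covering selection beats 28.

28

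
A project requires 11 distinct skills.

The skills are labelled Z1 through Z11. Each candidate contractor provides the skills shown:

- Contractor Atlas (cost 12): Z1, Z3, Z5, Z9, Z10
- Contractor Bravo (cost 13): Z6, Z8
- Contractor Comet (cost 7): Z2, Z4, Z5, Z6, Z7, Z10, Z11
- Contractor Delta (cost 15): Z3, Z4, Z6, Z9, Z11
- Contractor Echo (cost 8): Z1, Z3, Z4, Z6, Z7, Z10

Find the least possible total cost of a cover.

32

Atlas, Bravo, Comet together cover every skill (Atlas ∪ Bravo ∪ Comet = {Z1, Z2, Z3, Z4, Z5, Z6, Z7, Z8, Z9, Z10, Z11}); total cost 12 + 13 + 7 = 32.
No covering selection has total cost below 32.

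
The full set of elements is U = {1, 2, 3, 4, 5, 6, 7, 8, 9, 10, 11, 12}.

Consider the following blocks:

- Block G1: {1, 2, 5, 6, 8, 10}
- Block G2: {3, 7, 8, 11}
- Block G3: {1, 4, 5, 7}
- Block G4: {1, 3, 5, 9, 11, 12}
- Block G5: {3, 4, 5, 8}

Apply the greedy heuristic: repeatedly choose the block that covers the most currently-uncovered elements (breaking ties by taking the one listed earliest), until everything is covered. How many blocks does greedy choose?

Greedy: pick G1 (covers 6 new) → pick G4 (covers 4 new) → pick G3 (covers 2 new). Total picks: 3.

3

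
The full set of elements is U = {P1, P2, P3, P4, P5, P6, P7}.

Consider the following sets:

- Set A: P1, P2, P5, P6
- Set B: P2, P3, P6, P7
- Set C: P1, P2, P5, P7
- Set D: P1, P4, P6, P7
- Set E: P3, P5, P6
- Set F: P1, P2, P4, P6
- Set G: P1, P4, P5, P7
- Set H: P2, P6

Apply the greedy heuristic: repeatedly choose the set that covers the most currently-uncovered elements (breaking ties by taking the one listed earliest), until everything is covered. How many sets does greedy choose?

Greedy: pick A (covers 4 new) → pick B (covers 2 new) → pick D (covers 1 new). Total picks: 3.
(The true minimum cover uses only 2 sets, so greedy is not optimal here.)

3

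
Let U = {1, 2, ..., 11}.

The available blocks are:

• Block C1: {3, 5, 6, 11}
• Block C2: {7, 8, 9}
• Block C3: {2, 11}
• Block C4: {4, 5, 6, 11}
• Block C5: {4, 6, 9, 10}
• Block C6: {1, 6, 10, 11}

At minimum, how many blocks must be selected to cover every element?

5

C1 and C2 and C3 and C5 and C6 together: C1 ∪ C2 ∪ C3 ∪ C5 ∪ C6 = {1, 2, 3, 4, 5, 6, 7, 8, 9, 10, 11} — every element is covered.
No 4 of the 6 blocks cover everything (all 15 combinations miss at least one element), so 5 is optimal.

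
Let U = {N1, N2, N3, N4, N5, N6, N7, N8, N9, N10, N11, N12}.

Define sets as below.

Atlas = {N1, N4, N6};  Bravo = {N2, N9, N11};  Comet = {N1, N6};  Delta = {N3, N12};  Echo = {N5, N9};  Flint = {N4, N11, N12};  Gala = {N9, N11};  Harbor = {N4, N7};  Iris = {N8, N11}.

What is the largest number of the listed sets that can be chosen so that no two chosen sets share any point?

5

Comet, Delta, Echo, Harbor, Iris are pairwise disjoint (Comet={N1,N6}; Delta={N3,N12}; Echo={N5,N9}; Harbor={N4,N7}; Iris={N8,N11}).
Every remaining set overlaps one of these, and no 6 of the listed sets are pairwise disjoint, so 5 is the maximum.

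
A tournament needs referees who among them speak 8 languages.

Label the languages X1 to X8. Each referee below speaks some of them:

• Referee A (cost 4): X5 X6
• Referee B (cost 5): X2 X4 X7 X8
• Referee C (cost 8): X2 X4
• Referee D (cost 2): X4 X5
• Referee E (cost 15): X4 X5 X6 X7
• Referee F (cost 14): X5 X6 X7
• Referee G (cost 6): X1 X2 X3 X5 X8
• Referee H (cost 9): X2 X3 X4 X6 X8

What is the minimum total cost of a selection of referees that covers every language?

15

A, B, G together cover every language (A ∪ B ∪ G = {X1, X2, X3, X4, X5, X6, X7, X8}); total cost 4 + 5 + 6 = 15.
The greedy pick D, G, A, B costs 17; no covering selection beats 15.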